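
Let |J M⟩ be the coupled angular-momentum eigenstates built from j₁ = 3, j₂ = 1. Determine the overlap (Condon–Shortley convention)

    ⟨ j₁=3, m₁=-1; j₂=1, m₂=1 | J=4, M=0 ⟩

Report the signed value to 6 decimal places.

+√(3/14) = +0.462910

triangle: 0!·6!·2!/9! = 1440/362880
(j±m)!: 2!·4!·2!·0!·4!·4! = 55296
prefactor² = (2J+1)·Δ·N² = 13824/7
  k=0: +1/(0!·0!·4!·2!·2!·0!) = 1/96
Σ = 1/96  ⇒  CG² = 13824/7·1/96² = 3/14
CG = +√(3/14) = +0.462910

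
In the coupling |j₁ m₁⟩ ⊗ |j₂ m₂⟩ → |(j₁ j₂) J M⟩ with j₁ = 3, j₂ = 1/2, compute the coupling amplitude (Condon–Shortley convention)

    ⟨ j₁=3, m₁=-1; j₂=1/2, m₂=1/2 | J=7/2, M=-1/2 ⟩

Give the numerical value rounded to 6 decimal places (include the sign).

+0.654654  (= +√(3/7))

triangle: 0!·6!·1!/8! = 720/40320
(j±m)!: 2!·4!·1!·0!·3!·4! = 6912
prefactor² = (2J+1)·Δ·N² = 6912/7
  k=0: +1/(0!·0!·4!·1!·2!·0!) = 1/48
Σ = 1/48  ⇒  CG² = 6912/7·1/48² = 3/7
CG = +√(3/7) = +0.654654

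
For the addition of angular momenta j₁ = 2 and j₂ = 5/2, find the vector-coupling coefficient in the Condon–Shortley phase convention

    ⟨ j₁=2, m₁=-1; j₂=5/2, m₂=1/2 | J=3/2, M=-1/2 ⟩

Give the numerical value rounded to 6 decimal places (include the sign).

+0.487950  (= +√(5/21))

triangle: 3!×1!×2!/7! = 12/5040
(j±m)!: 1!×3!×3!×2!×1!×2! = 144
prefactor² = (2J+1)×Δ×N² = 48/35
  k=2: +1/(2!×1!×1!×1!×0!×1!) = 1/2
  k=3: −1/(3!×0!×0!×0!×1!×2!) = -1/12
Σ = 5/12  ⇒  CG² = 48/35×5/12² = 5/21
CG = +√(5/21) = +0.487950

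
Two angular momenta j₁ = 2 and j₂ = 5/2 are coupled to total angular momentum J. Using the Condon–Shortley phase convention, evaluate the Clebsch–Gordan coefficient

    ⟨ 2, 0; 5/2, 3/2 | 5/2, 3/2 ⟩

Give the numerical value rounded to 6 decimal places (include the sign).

−√(1/70) = -0.119523

triangle: 2!*2!*3!/8! = 24/40320
(j±m)!: 2!*2!*4!*1!*4!*1! = 2304
prefactor² = (2J+1)*Δ*N² = 288/35
  k=1: −1/(1!*1!*1!*3!*1!*0!) = -1/6
  k=2: +1/(2!*0!*0!*2!*2!*1!) = 1/8
Σ = -1/24  ⇒  CG² = 288/35*(-1/24)² = 1/70
CG = −√(1/70) = -0.119523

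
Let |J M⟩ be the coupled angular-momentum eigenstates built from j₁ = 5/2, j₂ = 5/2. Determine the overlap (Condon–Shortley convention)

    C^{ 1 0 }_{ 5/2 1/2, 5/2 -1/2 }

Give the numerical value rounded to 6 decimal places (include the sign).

+0.119523

√[3·4!1!1!/7! · 3!2!2!3!1!1!] = √(72/35)
  +(−1)^1/∏(1,3,1,1,0,0)! = -1/6  (running -1/6)
  +(−1)^2/∏(2,2,0,0,1,1)! = 1/4  (running 1/12)
⟨..|..⟩ = √(72/35)·(1/12) = +0.119523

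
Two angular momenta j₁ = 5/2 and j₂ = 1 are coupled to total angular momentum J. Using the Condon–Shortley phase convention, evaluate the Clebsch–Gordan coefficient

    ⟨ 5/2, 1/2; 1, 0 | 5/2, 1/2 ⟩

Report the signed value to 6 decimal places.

triangle: 1!×4!×1!/7! = 24/5040
(j±m)!: 3!×2!×1!×1!×3!×2! = 144
prefactor² = (2J+1)×Δ×N² = 144/35
  k=0: +1/(0!×1!×2!×1!×2!×0!) = 1/4
  k=1: −1/(1!×0!×1!×0!×3!×1!) = -1/6
Σ = 1/12  ⇒  CG² = 144/35×1/12² = 1/35
CG = +√(1/35) = +0.169031

+0.169031  (= +√(1/35))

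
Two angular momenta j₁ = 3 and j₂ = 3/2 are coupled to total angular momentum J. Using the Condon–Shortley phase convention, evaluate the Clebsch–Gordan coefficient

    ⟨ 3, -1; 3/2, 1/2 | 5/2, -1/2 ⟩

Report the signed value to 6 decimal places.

j₁+j₂−J=2  J+j₁−j₂=4  J−j₁+j₂=1  j₁+j₂+J+1=8
(j₁±m₁, j₂±m₂, J±M) = (2,4,2,1,2,3)
P² = 288/35
sum k=1..2:
  [1] −1/6 = -1/6
  [2] +1/8 = 1/8
S = -1/24
C² = P²·S² = 1/70 ; C = -0.119523

-0.119523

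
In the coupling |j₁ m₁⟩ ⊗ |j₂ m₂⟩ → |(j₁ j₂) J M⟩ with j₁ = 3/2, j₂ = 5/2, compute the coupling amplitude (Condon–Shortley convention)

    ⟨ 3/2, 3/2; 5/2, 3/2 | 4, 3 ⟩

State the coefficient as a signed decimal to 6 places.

√[9·0!3!5!/9! · 3!0!4!1!7!1!] = √(12960)
  +(−1)^0/∏(0,0,0,4,3,1)! = 1/144  (running 1/144)
⟨..|..⟩ = √(12960)·(1/144) = +0.790569

+0.790569  (= +√(5/8))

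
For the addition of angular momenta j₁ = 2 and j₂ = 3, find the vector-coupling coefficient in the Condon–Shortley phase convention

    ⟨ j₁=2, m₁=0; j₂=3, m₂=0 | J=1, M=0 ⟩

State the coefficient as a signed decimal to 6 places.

+0.507093  (= +√(9/35))

√[3·4!0!2!/7! · 2!2!3!3!1!1!] = √(144/35)
  +(−1)^2/∏(2,2,0,1,0,1)! = 1/4  (running 1/4)
⟨..|..⟩ = √(144/35)·(1/4) = +0.507093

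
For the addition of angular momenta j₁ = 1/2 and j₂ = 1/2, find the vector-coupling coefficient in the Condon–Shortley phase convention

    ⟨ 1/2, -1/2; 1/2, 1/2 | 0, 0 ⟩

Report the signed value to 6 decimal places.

triangle: 1!·0!·0!/2! = 1/2
(j±m)!: 0!·1!·1!·0!·0!·0! = 1
prefactor² = (2J+1)·Δ·N² = 1/2
  k=1: −1/(1!·0!·0!·0!·0!·0!) = -1
Σ = -1  ⇒  CG² = 1/2·(-1)² = 1/2
CG = −√(1/2) = -0.707107

−√(1/2) ≈ -0.707107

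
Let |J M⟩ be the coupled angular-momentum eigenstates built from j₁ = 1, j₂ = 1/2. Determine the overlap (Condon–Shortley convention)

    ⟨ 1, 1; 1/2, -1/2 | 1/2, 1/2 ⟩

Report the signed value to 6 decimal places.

√[2·1!1!0!/3! · 2!0!0!1!1!0!] = √(2/3)
  +(−1)^0/∏(0,1,0,0,1,0)! = 1  (running 1)
⟨..|..⟩ = √(2/3)·(1) = +0.816497

+√(2/3) = +0.816497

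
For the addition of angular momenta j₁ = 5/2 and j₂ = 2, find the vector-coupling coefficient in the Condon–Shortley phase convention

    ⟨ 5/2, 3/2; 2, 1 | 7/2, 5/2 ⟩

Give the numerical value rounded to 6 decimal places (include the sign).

√[8·1!4!3!/9! · 4!1!3!1!6!1!] = √(2304/7)
  +(−1)^0/∏(0,1,1,3,3,0)! = 1/36  (running 1/36)
  +(−1)^1/∏(1,0,0,2,4,1)! = -1/48  (running 1/144)
⟨..|..⟩ = √(2304/7)·(1/144) = +0.125988

+0.125988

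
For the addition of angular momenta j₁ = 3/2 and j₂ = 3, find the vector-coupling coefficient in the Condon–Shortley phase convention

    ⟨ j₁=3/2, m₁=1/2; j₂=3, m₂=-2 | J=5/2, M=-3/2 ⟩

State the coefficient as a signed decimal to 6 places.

+0.267261  (= +√(1/14))

triangle: 2!*1!*4!/8! = 48/40320
(j±m)!: 2!*1!*1!*5!*1!*4! = 5760
prefactor² = (2J+1)*Δ*N² = 288/7
  k=0: +1/(0!*2!*1!*1!*0!*3!) = 1/12
  k=1: −1/(1!*1!*0!*0!*1!*4!) = -1/24
Σ = 1/24  ⇒  CG² = 288/7*1/24² = 1/14
CG = +√(1/14) = +0.267261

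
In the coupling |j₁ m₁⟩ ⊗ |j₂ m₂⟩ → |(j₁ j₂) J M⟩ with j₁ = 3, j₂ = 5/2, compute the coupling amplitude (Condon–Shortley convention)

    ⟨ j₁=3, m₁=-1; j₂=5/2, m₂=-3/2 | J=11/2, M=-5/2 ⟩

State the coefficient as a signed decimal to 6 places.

√[12·0!6!5!/12! · 2!4!1!4!3!8!] = √(6635520/11)
  +(−1)^0/∏(0,0,4,1,2,4)! = 1/1152  (running 1/1152)
⟨..|..⟩ = √(6635520/11)·(1/1152) = +0.674200

+0.674200  (= +√(5/11))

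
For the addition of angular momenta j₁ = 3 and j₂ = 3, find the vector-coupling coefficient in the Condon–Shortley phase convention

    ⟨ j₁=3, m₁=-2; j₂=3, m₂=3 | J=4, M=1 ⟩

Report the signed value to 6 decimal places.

j₁+j₂−J=2  J+j₁−j₂=4  J−j₁+j₂=4  j₁+j₂+J+1=11
(j₁±m₁, j₂±m₂, J±M) = (1,5,6,0,5,3)
P² = 1244160/77
sum k=2..2:
  [2] +1/288 = 1/288
S = 1/288
C² = P²·S² = 15/77 ; C = +0.441367

+√(15/77) ≈ +0.441367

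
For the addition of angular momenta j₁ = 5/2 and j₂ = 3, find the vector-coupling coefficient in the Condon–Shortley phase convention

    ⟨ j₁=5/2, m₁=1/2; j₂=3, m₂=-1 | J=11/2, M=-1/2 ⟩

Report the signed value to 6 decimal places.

j₁+j₂−J=0  J+j₁−j₂=5  J−j₁+j₂=6  j₁+j₂+J+1=12
(j₁±m₁, j₂±m₂, J±M) = (3,2,2,4,5,6)
P² = 8294400/77
sum k=0..0:
  [0] +1/576 = 1/576
S = 1/576
C² = P²·S² = 25/77 ; C = +0.569803

+√(25/77) ≈ +0.569803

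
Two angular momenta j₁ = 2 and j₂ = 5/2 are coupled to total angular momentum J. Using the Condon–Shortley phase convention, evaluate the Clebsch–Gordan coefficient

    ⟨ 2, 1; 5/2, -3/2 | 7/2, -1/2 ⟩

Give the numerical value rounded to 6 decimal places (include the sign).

j₁+j₂−J=1  J+j₁−j₂=3  J−j₁+j₂=4  j₁+j₂+J+1=9
(j₁±m₁, j₂±m₂, J±M) = (3,1,1,4,3,4)
P² = 2304/35
sum k=0..1:
  [0] +1/12 = 1/12
  [1] −1/144 = -1/144
S = 11/144
C² = P²·S² = 121/315 ; C = +0.619780

+√(121/315) ≈ +0.619780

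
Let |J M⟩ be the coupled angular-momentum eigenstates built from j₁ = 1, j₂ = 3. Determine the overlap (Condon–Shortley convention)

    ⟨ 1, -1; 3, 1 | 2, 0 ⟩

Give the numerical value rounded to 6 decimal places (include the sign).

j₁+j₂−J=2  J+j₁−j₂=0  J−j₁+j₂=4  j₁+j₂+J+1=7
(j₁±m₁, j₂±m₂, J±M) = (0,2,4,2,2,2)
P² = 128/7
sum k=2..2:
  [2] +1/8 = 1/8
S = 1/8
C² = P²·S² = 2/7 ; C = +0.534522

+0.534522  (= +√(2/7))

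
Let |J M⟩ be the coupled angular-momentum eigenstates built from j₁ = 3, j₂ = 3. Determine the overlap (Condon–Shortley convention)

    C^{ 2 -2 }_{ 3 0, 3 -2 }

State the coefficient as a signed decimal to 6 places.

−√(5/21) = -0.487950

triangle: 4!×2!×2!/9! = 96/362880
(j±m)!: 3!×3!×1!×5!×0!×4! = 103680
prefactor² = (2J+1)×Δ×N² = 960/7
  k=1: −1/(1!×3!×2!×0!×0!×2!) = -1/24
Σ = -1/24  ⇒  CG² = 960/7×(-1/24)² = 5/21
CG = −√(5/21) = -0.487950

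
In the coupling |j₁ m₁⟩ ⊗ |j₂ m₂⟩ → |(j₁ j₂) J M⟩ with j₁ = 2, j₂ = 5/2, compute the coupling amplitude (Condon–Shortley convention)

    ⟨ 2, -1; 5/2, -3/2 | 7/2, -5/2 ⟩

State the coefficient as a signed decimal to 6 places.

√[8·1!3!4!/9! · 1!3!1!4!1!6!] = √(2304/7)
  +(−1)^0/∏(0,1,3,1,0,3)! = 1/36  (running 1/36)
  +(−1)^1/∏(1,0,2,0,1,4)! = -1/48  (running 1/144)
⟨..|..⟩ = √(2304/7)·(1/144) = +0.125988

+0.125988  (= +√(1/63))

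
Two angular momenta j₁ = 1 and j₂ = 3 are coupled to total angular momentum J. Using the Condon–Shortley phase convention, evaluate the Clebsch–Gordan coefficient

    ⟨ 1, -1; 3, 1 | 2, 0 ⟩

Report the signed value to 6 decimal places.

triangle: 2!·0!·4!/7! = 48/5040
(j±m)!: 0!·2!·4!·2!·2!·2! = 384
prefactor² = (2J+1)·Δ·N² = 128/7
  k=2: +1/(2!·0!·0!·2!·0!·2!) = 1/8
Σ = 1/8  ⇒  CG² = 128/7·1/8² = 2/7
CG = +√(2/7) = +0.534522

+0.534522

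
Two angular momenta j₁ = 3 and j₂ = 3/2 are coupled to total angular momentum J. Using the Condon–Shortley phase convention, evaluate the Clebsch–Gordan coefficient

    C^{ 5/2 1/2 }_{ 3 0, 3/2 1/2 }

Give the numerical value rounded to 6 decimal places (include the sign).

triangle: 2!*4!*1!/8! = 48/40320
(j±m)!: 3!*3!*2!*1!*3!*2! = 864
prefactor² = (2J+1)*Δ*N² = 216/35
  k=1: −1/(1!*1!*2!*1!*2!*0!) = -1/4
  k=2: +1/(2!*0!*1!*0!*3!*1!) = 1/12
Σ = -1/6  ⇒  CG² = 216/35*(-1/6)² = 6/35
CG = −√(6/35) = -0.414039

-0.414039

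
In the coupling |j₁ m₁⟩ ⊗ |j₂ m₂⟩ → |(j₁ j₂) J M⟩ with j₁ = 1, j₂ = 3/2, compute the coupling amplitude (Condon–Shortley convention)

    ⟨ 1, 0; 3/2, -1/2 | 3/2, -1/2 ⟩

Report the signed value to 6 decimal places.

+√(1/15) ≈ +0.258199

triangle: 1!*1!*2!/5! = 2/120
(j±m)!: 1!*1!*1!*2!*1!*2! = 4
prefactor² = (2J+1)*Δ*N² = 4/15
  k=0: +1/(0!*1!*1!*1!*0!*1!) = 1
  k=1: −1/(1!*0!*0!*0!*1!*2!) = -1/2
Σ = 1/2  ⇒  CG² = 4/15*1/2² = 1/15
CG = +√(1/15) = +0.258199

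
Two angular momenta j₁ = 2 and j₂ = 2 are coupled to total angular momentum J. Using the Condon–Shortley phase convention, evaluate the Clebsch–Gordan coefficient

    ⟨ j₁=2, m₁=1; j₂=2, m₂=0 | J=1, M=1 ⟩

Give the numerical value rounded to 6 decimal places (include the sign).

−√(3/10) = -0.547723

√[3·3!1!1!/6! · 3!1!2!2!2!0!] = √(6/5)
  +(−1)^1/∏(1,2,0,1,1,0)! = -1/2  (running -1/2)
⟨..|..⟩ = √(6/5)·(-1/2) = -0.547723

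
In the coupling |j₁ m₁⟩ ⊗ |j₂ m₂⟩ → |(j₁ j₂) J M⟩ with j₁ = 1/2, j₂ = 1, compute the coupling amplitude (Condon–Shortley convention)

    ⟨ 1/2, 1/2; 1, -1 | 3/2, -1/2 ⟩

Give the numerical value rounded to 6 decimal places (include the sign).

+0.577350

√[4·0!1!2!/4! · 1!0!0!2!1!2!] = √(4/3)
  +(−1)^0/∏(0,0,0,0,1,2)! = 1/2  (running 1/2)
⟨..|..⟩ = √(4/3)·(1/2) = +0.577350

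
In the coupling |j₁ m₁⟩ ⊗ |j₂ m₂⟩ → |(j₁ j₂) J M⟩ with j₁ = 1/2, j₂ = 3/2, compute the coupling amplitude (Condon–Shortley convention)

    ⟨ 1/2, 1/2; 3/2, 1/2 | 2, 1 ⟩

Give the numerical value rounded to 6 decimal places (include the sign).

+0.866025

j₁+j₂−J=0  J+j₁−j₂=1  J−j₁+j₂=3  j₁+j₂+J+1=5
(j₁±m₁, j₂±m₂, J±M) = (1,0,2,1,3,1)
P² = 3
sum k=0..0:
  [0] +1/2 = 1/2
S = 1/2
C² = P²·S² = 3/4 ; C = +0.866025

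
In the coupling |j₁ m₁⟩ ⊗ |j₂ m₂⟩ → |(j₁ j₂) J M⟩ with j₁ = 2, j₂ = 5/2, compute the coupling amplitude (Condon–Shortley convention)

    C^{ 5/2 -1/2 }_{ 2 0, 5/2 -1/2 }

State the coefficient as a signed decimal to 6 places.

−√(8/35) ≈ -0.478091

√[6·2!2!3!/8! · 2!2!2!3!2!3!] = √(72/35)
  +(−1)^0/∏(0,2,2,2,0,1)! = 1/8  (running 1/8)
  +(−1)^1/∏(1,1,1,1,1,2)! = -1/2  (running -3/8)
  +(−1)^2/∏(2,0,0,0,2,3)! = 1/24  (running -1/3)
⟨..|..⟩ = √(72/35)·(-1/3) = -0.478091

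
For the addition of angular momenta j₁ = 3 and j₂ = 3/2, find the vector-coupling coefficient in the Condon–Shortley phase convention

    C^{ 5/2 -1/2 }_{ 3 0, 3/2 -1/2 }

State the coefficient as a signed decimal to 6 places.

−√(6/35) = -0.414039

j₁+j₂−J=2  J+j₁−j₂=4  J−j₁+j₂=1  j₁+j₂+J+1=8
(j₁±m₁, j₂±m₂, J±M) = (3,3,1,2,2,3)
P² = 216/35
sum k=0..1:
  [0] +1/12 = 1/12
  [1] −1/4 = -1/4
S = -1/6
C² = P²·S² = 6/35 ; C = -0.414039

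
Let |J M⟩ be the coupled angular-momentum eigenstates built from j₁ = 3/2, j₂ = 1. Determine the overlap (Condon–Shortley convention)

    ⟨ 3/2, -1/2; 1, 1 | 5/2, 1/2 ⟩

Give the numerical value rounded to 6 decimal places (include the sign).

+√(3/10) ≈ +0.547723

triangle: 0!*3!*2!/6! = 12/720
(j±m)!: 1!*2!*2!*0!*3!*2! = 48
prefactor² = (2J+1)*Δ*N² = 24/5
  k=0: +1/(0!*0!*2!*2!*1!*0!) = 1/4
Σ = 1/4  ⇒  CG² = 24/5*1/4² = 3/10
CG = +√(3/10) = +0.547723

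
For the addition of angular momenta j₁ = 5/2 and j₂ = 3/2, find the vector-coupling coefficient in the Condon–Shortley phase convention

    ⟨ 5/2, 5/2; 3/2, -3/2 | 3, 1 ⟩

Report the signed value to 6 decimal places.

√[7·1!4!2!/8! · 5!0!0!3!4!2!] = √(288)
  +(−1)^0/∏(0,1,0,0,4,2)! = 1/48  (running 1/48)
⟨..|..⟩ = √(288)·(1/48) = +0.353553

+√(1/8) ≈ +0.353553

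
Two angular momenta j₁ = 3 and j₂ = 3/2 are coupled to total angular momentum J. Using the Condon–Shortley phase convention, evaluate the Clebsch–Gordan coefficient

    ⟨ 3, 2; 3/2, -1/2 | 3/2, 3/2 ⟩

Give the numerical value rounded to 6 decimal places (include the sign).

j₁+j₂−J=3  J+j₁−j₂=3  J−j₁+j₂=0  j₁+j₂+J+1=7
(j₁±m₁, j₂±m₂, J±M) = (5,1,1,2,3,0)
P² = 288/7
sum k=1..1:
  [1] −1/12 = -1/12
S = -1/12
C² = P²·S² = 2/7 ; C = -0.534522

-0.534522  (= −√(2/7))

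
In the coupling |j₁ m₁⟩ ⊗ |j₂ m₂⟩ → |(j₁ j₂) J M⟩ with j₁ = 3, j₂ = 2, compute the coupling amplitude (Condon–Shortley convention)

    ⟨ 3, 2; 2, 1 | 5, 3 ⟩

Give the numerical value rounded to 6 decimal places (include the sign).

√[11·0!6!4!/11! · 5!1!3!1!8!2!] = √(276480)
  +(−1)^0/∏(0,0,1,3,5,1)! = 1/720  (running 1/720)
⟨..|..⟩ = √(276480)·(1/720) = +0.730297

+0.730297  (= +√(8/15))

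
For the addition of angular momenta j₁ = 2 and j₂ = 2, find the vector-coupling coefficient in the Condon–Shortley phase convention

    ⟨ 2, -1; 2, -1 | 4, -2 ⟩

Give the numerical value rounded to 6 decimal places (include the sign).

+√(4/7) = +0.755929

j₁+j₂−J=0  J+j₁−j₂=4  J−j₁+j₂=4  j₁+j₂+J+1=9
(j₁±m₁, j₂±m₂, J±M) = (1,3,1,3,2,6)
P² = 5184/7
sum k=0..0:
  [0] +1/36 = 1/36
S = 1/36
C² = P²·S² = 4/7 ; C = +0.755929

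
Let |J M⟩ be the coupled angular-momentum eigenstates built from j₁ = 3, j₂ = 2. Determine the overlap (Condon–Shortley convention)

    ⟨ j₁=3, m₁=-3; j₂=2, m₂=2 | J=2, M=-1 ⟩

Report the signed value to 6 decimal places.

−√(5/14) = -0.597614

triangle: 3!·3!·1!/8! = 36/40320
(j±m)!: 0!·6!·4!·0!·1!·3! = 103680
prefactor² = (2J+1)·Δ·N² = 3240/7
  k=3: −1/(3!·0!·3!·1!·0!·0!) = -1/36
Σ = -1/36  ⇒  CG² = 3240/7·(-1/36)² = 5/14
CG = −√(5/14) = -0.597614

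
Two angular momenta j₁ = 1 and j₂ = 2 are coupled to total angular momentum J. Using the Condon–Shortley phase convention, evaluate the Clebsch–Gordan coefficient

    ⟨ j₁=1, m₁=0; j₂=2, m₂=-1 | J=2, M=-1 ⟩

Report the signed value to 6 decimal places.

+0.408248  (= +√(1/6))

triangle: 1!×1!×3!/6! = 6/720
(j±m)!: 1!×1!×1!×3!×1!×3! = 36
prefactor² = (2J+1)×Δ×N² = 3/2
  k=0: +1/(0!×1!×1!×1!×0!×2!) = 1/2
  k=1: −1/(1!×0!×0!×0!×1!×3!) = -1/6
Σ = 1/3  ⇒  CG² = 3/2×1/3² = 1/6
CG = +√(1/6) = +0.408248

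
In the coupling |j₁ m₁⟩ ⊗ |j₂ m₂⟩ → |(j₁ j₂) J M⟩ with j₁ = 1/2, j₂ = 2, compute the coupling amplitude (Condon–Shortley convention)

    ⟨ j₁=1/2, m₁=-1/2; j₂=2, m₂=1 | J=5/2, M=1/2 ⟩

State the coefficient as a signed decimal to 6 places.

+√(2/5) ≈ +0.632456

j₁+j₂−J=0  J+j₁−j₂=1  J−j₁+j₂=4  j₁+j₂+J+1=6
(j₁±m₁, j₂±m₂, J±M) = (0,1,3,1,3,2)
P² = 72/5
sum k=0..0:
  [0] +1/6 = 1/6
S = 1/6
C² = P²·S² = 2/5 ; C = +0.632456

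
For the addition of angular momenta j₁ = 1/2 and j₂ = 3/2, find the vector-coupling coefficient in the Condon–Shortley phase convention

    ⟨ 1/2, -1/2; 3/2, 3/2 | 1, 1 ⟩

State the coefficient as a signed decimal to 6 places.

j₁+j₂−J=1  J+j₁−j₂=0  J−j₁+j₂=2  j₁+j₂+J+1=4
(j₁±m₁, j₂±m₂, J±M) = (0,1,3,0,2,0)
P² = 3
sum k=1..1:
  [1] −1/2 = -1/2
S = -1/2
C² = P²·S² = 3/4 ; C = -0.866025

−√(3/4) ≈ -0.866025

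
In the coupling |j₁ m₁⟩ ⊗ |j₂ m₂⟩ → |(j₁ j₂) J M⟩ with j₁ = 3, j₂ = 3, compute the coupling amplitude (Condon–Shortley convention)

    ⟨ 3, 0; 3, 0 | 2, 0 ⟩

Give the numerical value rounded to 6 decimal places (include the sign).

triangle: 4!*2!*2!/9! = 96/362880
(j±m)!: 3!*3!*3!*3!*2!*2! = 5184
prefactor² = (2J+1)*Δ*N² = 48/7
  k=1: −1/(1!*3!*2!*2!*0!*0!) = -1/24
  k=2: +1/(2!*2!*1!*1!*1!*1!) = 1/4
  k=3: −1/(3!*1!*0!*0!*2!*2!) = -1/24
Σ = 1/6  ⇒  CG² = 48/7*1/6² = 4/21
CG = +√(4/21) = +0.436436

+0.436436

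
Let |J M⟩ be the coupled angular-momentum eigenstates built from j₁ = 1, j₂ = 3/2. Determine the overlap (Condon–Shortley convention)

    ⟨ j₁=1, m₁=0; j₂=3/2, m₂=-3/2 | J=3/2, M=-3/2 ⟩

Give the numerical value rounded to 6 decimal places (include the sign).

j₁+j₂−J=1  J+j₁−j₂=1  J−j₁+j₂=2  j₁+j₂+J+1=5
(j₁±m₁, j₂±m₂, J±M) = (1,1,0,3,0,3)
P² = 12/5
sum k=0..0:
  [0] +1/2 = 1/2
S = 1/2
C² = P²·S² = 3/5 ; C = +0.774597

+√(3/5) ≈ +0.774597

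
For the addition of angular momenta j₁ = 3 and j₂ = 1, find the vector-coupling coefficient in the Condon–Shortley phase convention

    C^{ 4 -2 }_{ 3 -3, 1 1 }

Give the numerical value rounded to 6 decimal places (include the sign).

+0.188982

j₁+j₂−J=0  J+j₁−j₂=6  J−j₁+j₂=2  j₁+j₂+J+1=9
(j₁±m₁, j₂±m₂, J±M) = (0,6,2,0,2,6)
P² = 518400/7
sum k=0..0:
  [0] +1/1440 = 1/1440
S = 1/1440
C² = P²·S² = 1/28 ; C = +0.188982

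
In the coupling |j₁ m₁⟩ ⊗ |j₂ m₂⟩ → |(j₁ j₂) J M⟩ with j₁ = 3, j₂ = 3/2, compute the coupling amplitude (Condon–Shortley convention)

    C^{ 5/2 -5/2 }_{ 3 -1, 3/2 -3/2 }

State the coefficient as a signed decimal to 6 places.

triangle: 2!*4!*1!/8! = 48/40320
(j±m)!: 2!*4!*0!*3!*0!*5! = 34560
prefactor² = (2J+1)*Δ*N² = 1728/7
  k=0: +1/(0!*2!*4!*0!*0!*1!) = 1/48
Σ = 1/48  ⇒  CG² = 1728/7*1/48² = 3/28
CG = +√(3/28) = +0.327327

+√(3/28) ≈ +0.327327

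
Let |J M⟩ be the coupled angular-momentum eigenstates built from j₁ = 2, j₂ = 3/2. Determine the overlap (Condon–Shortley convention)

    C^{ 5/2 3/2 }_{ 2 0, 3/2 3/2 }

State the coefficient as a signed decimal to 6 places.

-0.717137

triangle: 1!·3!·2!/7! = 12/5040
(j±m)!: 2!·2!·3!·0!·4!·1! = 576
prefactor² = (2J+1)·Δ·N² = 288/35
  k=1: −1/(1!·0!·1!·2!·2!·0!) = -1/4
Σ = -1/4  ⇒  CG² = 288/35·(-1/4)² = 18/35
CG = −√(18/35) = -0.717137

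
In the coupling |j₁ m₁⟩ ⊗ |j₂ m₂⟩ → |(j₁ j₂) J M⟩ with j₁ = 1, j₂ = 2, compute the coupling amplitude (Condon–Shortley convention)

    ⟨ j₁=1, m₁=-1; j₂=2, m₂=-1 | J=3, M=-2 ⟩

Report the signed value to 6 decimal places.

+0.816497

triangle: 0!×2!×4!/7! = 48/5040
(j±m)!: 0!×2!×1!×3!×1!×5! = 1440
prefactor² = (2J+1)×Δ×N² = 96
  k=0: +1/(0!×0!×2!×1!×0!×3!) = 1/12
Σ = 1/12  ⇒  CG² = 96×1/12² = 2/3
CG = +√(2/3) = +0.816497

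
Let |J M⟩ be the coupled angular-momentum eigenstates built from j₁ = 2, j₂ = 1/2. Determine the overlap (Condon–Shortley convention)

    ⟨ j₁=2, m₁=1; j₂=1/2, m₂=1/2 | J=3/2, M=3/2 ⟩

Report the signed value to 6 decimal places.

-0.447214  (= −√(1/5))

triangle: 1!×3!×0!/5! = 6/120
(j±m)!: 3!×1!×1!×0!×3!×0! = 36
prefactor² = (2J+1)×Δ×N² = 36/5
  k=1: −1/(1!×0!×0!×0!×3!×0!) = -1/6
Σ = -1/6  ⇒  CG² = 36/5×(-1/6)² = 1/5
CG = −√(1/5) = -0.447214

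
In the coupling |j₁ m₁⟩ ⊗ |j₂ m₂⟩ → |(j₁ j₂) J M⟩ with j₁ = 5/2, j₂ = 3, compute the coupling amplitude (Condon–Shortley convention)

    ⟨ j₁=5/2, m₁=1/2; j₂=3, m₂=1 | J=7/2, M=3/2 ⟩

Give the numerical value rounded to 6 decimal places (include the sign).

triangle: 2!*3!*4!/10! = 288/3628800
(j±m)!: 3!*2!*4!*2!*5!*2! = 138240
prefactor² = (2J+1)*Δ*N² = 3072/35
  k=0: +1/(0!*2!*2!*4!*1!*0!) = 1/96
  k=1: −1/(1!*1!*1!*3!*2!*1!) = -1/12
  k=2: +1/(2!*0!*0!*2!*3!*2!) = 1/48
Σ = -5/96  ⇒  CG² = 3072/35*(-5/96)² = 5/21
CG = −√(5/21) = -0.487950

−√(5/21) ≈ -0.487950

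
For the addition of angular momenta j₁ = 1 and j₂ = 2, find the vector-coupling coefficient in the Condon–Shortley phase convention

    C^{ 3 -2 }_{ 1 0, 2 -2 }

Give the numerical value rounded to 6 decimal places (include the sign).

+√(1/3) = +0.577350

j₁+j₂−J=0  J+j₁−j₂=2  J−j₁+j₂=4  j₁+j₂+J+1=7
(j₁±m₁, j₂±m₂, J±M) = (1,1,0,4,1,5)
P² = 192
sum k=0..0:
  [0] +1/24 = 1/24
S = 1/24
C² = P²·S² = 1/3 ; C = +0.577350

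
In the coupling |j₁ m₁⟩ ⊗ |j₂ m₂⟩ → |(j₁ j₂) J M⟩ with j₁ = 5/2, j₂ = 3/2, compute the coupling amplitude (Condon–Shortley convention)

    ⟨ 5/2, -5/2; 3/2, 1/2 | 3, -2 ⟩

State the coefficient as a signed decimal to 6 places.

−√(5/12) ≈ -0.645497

j₁+j₂−J=1  J+j₁−j₂=4  J−j₁+j₂=2  j₁+j₂+J+1=8
(j₁±m₁, j₂±m₂, J±M) = (0,5,2,1,1,5)
P² = 240
sum k=1..1:
  [1] −1/24 = -1/24
S = -1/24
C² = P²·S² = 5/12 ; C = -0.645497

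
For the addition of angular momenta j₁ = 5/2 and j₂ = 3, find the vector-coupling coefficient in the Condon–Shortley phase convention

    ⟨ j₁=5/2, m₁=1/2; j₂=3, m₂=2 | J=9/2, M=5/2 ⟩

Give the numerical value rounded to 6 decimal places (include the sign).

-0.497468

√[10·1!4!5!/11! · 3!2!5!1!7!2!] = √(115200/11)
  +(−1)^0/∏(0,1,2,5,2,0)! = 1/480  (running 1/480)
  +(−1)^1/∏(1,0,1,4,3,1)! = -1/144  (running -7/1440)
⟨..|..⟩ = √(115200/11)·(-7/1440) = -0.497468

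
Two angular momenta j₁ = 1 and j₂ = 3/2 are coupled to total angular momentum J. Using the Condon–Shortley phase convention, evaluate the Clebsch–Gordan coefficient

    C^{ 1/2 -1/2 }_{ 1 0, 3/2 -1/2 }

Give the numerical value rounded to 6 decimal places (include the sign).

j₁+j₂−J=2  J+j₁−j₂=0  J−j₁+j₂=1  j₁+j₂+J+1=4
(j₁±m₁, j₂±m₂, J±M) = (1,1,1,2,0,1)
P² = 1/3
sum k=1..1:
  [1] −1/1 = -1
S = -1
C² = P²·S² = 1/3 ; C = -0.577350

-0.577350  (= −√(1/3))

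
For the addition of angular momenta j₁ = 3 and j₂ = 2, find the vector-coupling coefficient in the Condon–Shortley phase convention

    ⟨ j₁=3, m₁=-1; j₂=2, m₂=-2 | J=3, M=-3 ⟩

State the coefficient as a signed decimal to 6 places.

triangle: 2!×4!×2!/9! = 96/362880
(j±m)!: 2!×4!×0!×4!×0!×6! = 829440
prefactor² = (2J+1)×Δ×N² = 1536
  k=0: +1/(0!×2!×4!×0!×0!×2!) = 1/96
Σ = 1/96  ⇒  CG² = 1536×1/96² = 1/6
CG = +√(1/6) = +0.408248

+√(1/6) = +0.408248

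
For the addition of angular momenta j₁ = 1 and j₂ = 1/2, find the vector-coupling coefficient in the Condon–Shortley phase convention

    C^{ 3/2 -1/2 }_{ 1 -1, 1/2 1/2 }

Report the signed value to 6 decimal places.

√[4·0!2!1!/4! · 0!2!1!0!1!2!] = √(4/3)
  +(−1)^0/∏(0,0,2,1,0,0)! = 1/2  (running 1/2)
⟨..|..⟩ = √(4/3)·(1/2) = +0.577350

+√(1/3) = +0.577350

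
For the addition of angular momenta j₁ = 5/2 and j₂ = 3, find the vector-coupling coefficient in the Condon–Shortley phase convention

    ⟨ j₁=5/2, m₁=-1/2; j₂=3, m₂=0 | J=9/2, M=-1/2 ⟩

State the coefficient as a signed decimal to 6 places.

−√(10/231) = -0.208063

√[10·1!4!5!/11! · 2!3!3!3!4!5!] = √(69120/77)
  +(−1)^0/∏(0,1,3,3,1,2)! = 1/72  (running 1/72)
  +(−1)^1/∏(1,0,2,2,2,3)! = -1/48  (running -1/144)
⟨..|..⟩ = √(69120/77)·(-1/144) = -0.208063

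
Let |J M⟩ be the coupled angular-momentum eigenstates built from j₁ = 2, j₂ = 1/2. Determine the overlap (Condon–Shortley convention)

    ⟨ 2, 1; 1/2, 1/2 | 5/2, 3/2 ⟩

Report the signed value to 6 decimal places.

+√(4/5) = +0.894427

j₁+j₂−J=0  J+j₁−j₂=4  J−j₁+j₂=1  j₁+j₂+J+1=6
(j₁±m₁, j₂±m₂, J±M) = (3,1,1,0,4,1)
P² = 144/5
sum k=0..0:
  [0] +1/6 = 1/6
S = 1/6
C² = P²·S² = 4/5 ; C = +0.894427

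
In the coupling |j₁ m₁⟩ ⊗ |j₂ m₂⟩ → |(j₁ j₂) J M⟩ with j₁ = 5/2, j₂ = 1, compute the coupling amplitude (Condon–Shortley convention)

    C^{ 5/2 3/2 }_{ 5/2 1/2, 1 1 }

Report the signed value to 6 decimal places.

√[6·1!4!1!/7! · 3!2!2!0!4!1!] = √(576/35)
  +(−1)^1/∏(1,0,1,1,3,0)! = -1/6  (running -1/6)
⟨..|..⟩ = √(576/35)·(-1/6) = -0.676123

-0.676123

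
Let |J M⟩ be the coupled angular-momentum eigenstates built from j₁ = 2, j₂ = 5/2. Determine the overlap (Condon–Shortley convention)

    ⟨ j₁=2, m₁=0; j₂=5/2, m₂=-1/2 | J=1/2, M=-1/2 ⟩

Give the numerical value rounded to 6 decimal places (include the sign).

+0.447214  (= +√(1/5))

triangle: 4!*0!*1!/6! = 24/720
(j±m)!: 2!*2!*2!*3!*0!*1! = 48
prefactor² = (2J+1)*Δ*N² = 16/5
  k=2: +1/(2!*2!*0!*0!*0!*1!) = 1/4
Σ = 1/4  ⇒  CG² = 16/5*1/4² = 1/5
CG = +√(1/5) = +0.447214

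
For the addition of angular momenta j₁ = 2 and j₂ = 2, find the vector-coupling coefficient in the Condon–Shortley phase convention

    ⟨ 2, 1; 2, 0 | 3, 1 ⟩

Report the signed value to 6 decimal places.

+0.447214  (= +√(1/5))

j₁+j₂−J=1  J+j₁−j₂=3  J−j₁+j₂=3  j₁+j₂+J+1=8
(j₁±m₁, j₂±m₂, J±M) = (3,1,2,2,4,2)
P² = 36/5
sum k=0..1:
  [0] +1/4 = 1/4
  [1] −1/12 = -1/12
S = 1/6
C² = P²·S² = 1/5 ; C = +0.447214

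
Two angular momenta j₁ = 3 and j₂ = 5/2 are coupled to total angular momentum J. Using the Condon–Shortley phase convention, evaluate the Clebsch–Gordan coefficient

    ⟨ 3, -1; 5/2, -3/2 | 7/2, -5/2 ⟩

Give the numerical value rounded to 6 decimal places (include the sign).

j₁+j₂−J=2  J+j₁−j₂=4  J−j₁+j₂=3  j₁+j₂+J+1=10
(j₁±m₁, j₂±m₂, J±M) = (2,4,1,4,1,6)
P² = 18432/35
sum k=0..1:
  [0] +1/96 = 1/96
  [1] −1/36 = -1/36
S = -5/288
C² = P²·S² = 10/63 ; C = -0.398410

-0.398410  (= −√(10/63))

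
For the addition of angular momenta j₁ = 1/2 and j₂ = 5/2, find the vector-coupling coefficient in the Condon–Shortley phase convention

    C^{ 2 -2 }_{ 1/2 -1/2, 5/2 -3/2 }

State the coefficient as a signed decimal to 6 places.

triangle: 1!×0!×4!/6! = 24/720
(j±m)!: 0!×1!×1!×4!×0!×4! = 576
prefactor² = (2J+1)×Δ×N² = 96
  k=1: −1/(1!×0!×0!×0!×0!×4!) = -1/24
Σ = -1/24  ⇒  CG² = 96×(-1/24)² = 1/6
CG = −√(1/6) = -0.408248

-0.408248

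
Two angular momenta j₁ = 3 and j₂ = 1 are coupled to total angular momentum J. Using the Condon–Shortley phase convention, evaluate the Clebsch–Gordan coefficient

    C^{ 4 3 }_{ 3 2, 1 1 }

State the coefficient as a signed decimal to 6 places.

j₁+j₂−J=0  J+j₁−j₂=6  J−j₁+j₂=2  j₁+j₂+J+1=9
(j₁±m₁, j₂±m₂, J±M) = (5,1,2,0,7,1)
P² = 43200
sum k=0..0:
  [0] +1/240 = 1/240
S = 1/240
C² = P²·S² = 3/4 ; C = +0.866025

+0.866025  (= +√(3/4))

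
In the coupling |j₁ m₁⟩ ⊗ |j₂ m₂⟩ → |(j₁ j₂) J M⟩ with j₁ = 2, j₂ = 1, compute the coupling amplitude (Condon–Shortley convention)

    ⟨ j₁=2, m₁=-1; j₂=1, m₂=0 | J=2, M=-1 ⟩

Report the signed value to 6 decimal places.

−√(1/6) ≈ -0.408248

√[5·1!3!1!/6! · 1!3!1!1!1!3!] = √(3/2)
  +(−1)^0/∏(0,1,3,1,0,0)! = 1/6  (running 1/6)
  +(−1)^1/∏(1,0,2,0,1,1)! = -1/2  (running -1/3)
⟨..|..⟩ = √(3/2)·(-1/3) = -0.408248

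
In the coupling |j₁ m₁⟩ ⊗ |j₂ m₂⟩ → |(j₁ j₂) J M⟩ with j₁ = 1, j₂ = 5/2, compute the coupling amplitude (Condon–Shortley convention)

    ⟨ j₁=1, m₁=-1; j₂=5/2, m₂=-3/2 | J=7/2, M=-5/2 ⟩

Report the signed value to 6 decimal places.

triangle: 0!·2!·5!/8! = 240/40320
(j±m)!: 0!·2!·1!·4!·1!·6! = 34560
prefactor² = (2J+1)·Δ·N² = 11520/7
  k=0: +1/(0!·0!·2!·1!·0!·4!) = 1/48
Σ = 1/48  ⇒  CG² = 11520/7·1/48² = 5/7
CG = +√(5/7) = +0.845154

+0.845154  (= +√(5/7))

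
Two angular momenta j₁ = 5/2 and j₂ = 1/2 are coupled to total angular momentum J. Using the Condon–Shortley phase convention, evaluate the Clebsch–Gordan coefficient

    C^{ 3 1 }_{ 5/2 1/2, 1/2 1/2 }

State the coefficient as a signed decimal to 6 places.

triangle: 0!×5!×1!/7! = 120/5040
(j±m)!: 3!×2!×1!×0!×4!×2! = 576
prefactor² = (2J+1)×Δ×N² = 96
  k=0: +1/(0!×0!×2!×1!×3!×0!) = 1/12
Σ = 1/12  ⇒  CG² = 96×1/12² = 2/3
CG = +√(2/3) = +0.816497

+√(2/3) = +0.816497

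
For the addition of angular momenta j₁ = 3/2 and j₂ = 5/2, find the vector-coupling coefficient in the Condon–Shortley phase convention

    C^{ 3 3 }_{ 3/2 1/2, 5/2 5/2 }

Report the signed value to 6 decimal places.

√[7·1!2!4!/8! · 2!1!5!0!6!0!] = √(1440)
  +(−1)^1/∏(1,0,0,4,2,0)! = -1/48  (running -1/48)
⟨..|..⟩ = √(1440)·(-1/48) = -0.790569

-0.790569  (= −√(5/8))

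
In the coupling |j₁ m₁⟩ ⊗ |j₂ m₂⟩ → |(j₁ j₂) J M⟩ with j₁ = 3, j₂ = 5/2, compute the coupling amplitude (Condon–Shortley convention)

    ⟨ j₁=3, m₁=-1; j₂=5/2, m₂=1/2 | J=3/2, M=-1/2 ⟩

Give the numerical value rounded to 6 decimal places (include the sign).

√[4·4!2!1!/8! · 2!4!3!2!1!2!] = √(192/35)
  +(−1)^2/∏(2,2,2,1,0,0)! = 1/8  (running 1/8)
  +(−1)^3/∏(3,1,1,0,1,1)! = -1/6  (running -1/24)
⟨..|..⟩ = √(192/35)·(-1/24) = -0.097590

−√(1/105) = -0.097590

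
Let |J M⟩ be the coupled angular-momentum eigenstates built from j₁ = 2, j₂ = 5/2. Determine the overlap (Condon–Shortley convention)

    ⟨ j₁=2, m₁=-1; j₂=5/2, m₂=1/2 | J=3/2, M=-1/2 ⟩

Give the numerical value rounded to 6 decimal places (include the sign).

+0.487950

√[4·3!1!2!/7! · 1!3!3!2!1!2!] = √(48/35)
  +(−1)^2/∏(2,1,1,1,0,1)! = 1/2  (running 1/2)
  +(−1)^3/∏(3,0,0,0,1,2)! = -1/12  (running 5/12)
⟨..|..⟩ = √(48/35)·(5/12) = +0.487950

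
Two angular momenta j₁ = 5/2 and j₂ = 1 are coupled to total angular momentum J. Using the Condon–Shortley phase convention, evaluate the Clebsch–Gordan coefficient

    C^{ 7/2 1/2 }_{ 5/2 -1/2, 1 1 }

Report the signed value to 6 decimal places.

triangle: 0!×5!×2!/8! = 240/40320
(j±m)!: 2!×3!×2!×0!×4!×3! = 3456
prefactor² = (2J+1)×Δ×N² = 1152/7
  k=0: +1/(0!×0!×3!×2!×2!×0!) = 1/24
Σ = 1/24  ⇒  CG² = 1152/7×1/24² = 2/7
CG = +√(2/7) = +0.534522

+0.534522  (= +√(2/7))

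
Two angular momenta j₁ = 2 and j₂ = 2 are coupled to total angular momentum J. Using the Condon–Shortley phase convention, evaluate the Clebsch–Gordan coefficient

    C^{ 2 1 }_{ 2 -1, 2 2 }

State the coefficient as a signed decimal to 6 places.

triangle: 2!·2!·2!/7! = 8/5040
(j±m)!: 1!·3!·4!·0!·3!·1! = 864
prefactor² = (2J+1)·Δ·N² = 48/7
  k=2: +1/(2!·0!·1!·2!·1!·0!) = 1/4
Σ = 1/4  ⇒  CG² = 48/7·1/4² = 3/7
CG = +√(3/7) = +0.654654

+0.654654  (= +√(3/7))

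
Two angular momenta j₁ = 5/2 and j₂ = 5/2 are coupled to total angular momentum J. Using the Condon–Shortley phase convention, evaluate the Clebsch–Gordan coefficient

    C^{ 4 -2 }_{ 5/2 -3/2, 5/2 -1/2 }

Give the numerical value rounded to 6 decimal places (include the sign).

-0.422577

triangle: 1!·4!·4!/10! = 576/3628800
(j±m)!: 1!·4!·2!·3!·2!·6! = 414720
prefactor² = (2J+1)·Δ·N² = 20736/35
  k=0: +1/(0!·1!·4!·2!·0!·2!) = 1/96
  k=1: −1/(1!·0!·3!·1!·1!·3!) = -1/36
Σ = -5/288  ⇒  CG² = 20736/35·(-5/288)² = 5/28
CG = −√(5/28) = -0.422577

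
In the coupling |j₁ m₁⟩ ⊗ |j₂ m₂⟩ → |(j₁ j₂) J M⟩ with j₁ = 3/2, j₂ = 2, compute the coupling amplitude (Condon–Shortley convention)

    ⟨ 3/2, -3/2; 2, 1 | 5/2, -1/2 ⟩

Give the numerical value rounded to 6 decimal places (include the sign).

−√(27/70) ≈ -0.621059

j₁+j₂−J=1  J+j₁−j₂=2  J−j₁+j₂=3  j₁+j₂+J+1=7
(j₁±m₁, j₂±m₂, J±M) = (0,3,3,1,2,3)
P² = 216/35
sum k=1..1:
  [1] −1/4 = -1/4
S = -1/4
C² = P²·S² = 27/70 ; C = -0.621059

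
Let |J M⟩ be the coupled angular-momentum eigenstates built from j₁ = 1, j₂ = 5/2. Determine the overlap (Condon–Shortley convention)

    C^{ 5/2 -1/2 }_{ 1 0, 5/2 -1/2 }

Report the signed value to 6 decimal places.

j₁+j₂−J=1  J+j₁−j₂=1  J−j₁+j₂=4  j₁+j₂+J+1=7
(j₁±m₁, j₂±m₂, J±M) = (1,1,2,3,2,3)
P² = 144/35
sum k=0..1:
  [0] +1/4 = 1/4
  [1] −1/6 = -1/6
S = 1/12
C² = P²·S² = 1/35 ; C = +0.169031

+√(1/35) = +0.169031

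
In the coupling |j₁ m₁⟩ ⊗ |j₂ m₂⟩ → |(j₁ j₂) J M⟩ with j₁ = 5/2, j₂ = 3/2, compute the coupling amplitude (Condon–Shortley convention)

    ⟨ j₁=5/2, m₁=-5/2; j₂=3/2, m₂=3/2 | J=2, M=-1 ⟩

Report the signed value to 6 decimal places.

+0.597614

√[5·2!3!1!/7! · 0!5!3!0!1!3!] = √(360/7)
  +(−1)^2/∏(2,0,3,1,0,0)! = 1/12  (running 1/12)
⟨..|..⟩ = √(360/7)·(1/12) = +0.597614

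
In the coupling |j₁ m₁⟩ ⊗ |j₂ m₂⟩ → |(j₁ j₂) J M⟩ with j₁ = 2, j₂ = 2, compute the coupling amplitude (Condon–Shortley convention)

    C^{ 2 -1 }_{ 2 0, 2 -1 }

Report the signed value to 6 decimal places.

-0.267261

j₁+j₂−J=2  J+j₁−j₂=2  J−j₁+j₂=2  j₁+j₂+J+1=7
(j₁±m₁, j₂±m₂, J±M) = (2,2,1,3,1,3)
P² = 8/7
sum k=0..1:
  [0] +1/4 = 1/4
  [1] −1/2 = -1/2
S = -1/4
C² = P²·S² = 1/14 ; C = -0.267261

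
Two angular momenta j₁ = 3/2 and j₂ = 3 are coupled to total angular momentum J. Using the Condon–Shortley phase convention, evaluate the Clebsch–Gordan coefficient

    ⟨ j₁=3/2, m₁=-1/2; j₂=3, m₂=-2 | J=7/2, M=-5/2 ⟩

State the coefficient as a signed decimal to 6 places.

j₁+j₂−J=1  J+j₁−j₂=2  J−j₁+j₂=5  j₁+j₂+J+1=9
(j₁±m₁, j₂±m₂, J±M) = (1,2,1,5,1,6)
P² = 6400/7
sum k=0..1:
  [0] +1/48 = 1/48
  [1] −1/120 = -1/120
S = 1/80
C² = P²·S² = 1/7 ; C = +0.377964

+√(1/7) = +0.377964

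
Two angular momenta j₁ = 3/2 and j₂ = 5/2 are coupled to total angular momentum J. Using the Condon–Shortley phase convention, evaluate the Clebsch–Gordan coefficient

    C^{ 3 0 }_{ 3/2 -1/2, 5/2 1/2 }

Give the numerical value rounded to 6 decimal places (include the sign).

triangle: 1!*2!*4!/8! = 48/40320
(j±m)!: 1!*2!*3!*2!*3!*3! = 864
prefactor² = (2J+1)*Δ*N² = 36/5
  k=0: +1/(0!*1!*2!*3!*0!*1!) = 1/12
  k=1: −1/(1!*0!*1!*2!*1!*2!) = -1/4
Σ = -1/6  ⇒  CG² = 36/5*(-1/6)² = 1/5
CG = −√(1/5) = -0.447214

−√(1/5) ≈ -0.447214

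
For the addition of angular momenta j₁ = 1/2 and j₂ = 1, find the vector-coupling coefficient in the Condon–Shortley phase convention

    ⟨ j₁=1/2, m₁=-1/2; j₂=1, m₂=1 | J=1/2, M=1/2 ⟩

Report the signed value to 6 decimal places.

-0.816497  (= −√(2/3))

j₁+j₂−J=1  J+j₁−j₂=0  J−j₁+j₂=1  j₁+j₂+J+1=3
(j₁±m₁, j₂±m₂, J±M) = (0,1,2,0,1,0)
P² = 2/3
sum k=1..1:
  [1] −1/1 = -1
S = -1
C² = P²·S² = 2/3 ; C = -0.816497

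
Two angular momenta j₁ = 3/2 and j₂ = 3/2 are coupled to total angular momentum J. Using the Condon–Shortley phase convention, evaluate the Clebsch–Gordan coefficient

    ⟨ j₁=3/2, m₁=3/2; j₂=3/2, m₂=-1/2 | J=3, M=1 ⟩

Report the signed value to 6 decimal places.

√[7·0!3!3!/7! · 3!0!1!2!4!2!] = √(144/5)
  +(−1)^0/∏(0,0,0,1,3,2)! = 1/12  (running 1/12)
⟨..|..⟩ = √(144/5)·(1/12) = +0.447214

+√(1/5) = +0.447214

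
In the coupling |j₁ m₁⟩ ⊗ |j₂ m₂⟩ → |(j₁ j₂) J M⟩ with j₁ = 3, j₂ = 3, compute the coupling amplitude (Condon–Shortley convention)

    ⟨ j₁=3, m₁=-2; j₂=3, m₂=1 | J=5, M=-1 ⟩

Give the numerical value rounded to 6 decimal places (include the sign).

−√(9/28) = -0.566947

j₁+j₂−J=1  J+j₁−j₂=5  J−j₁+j₂=5  j₁+j₂+J+1=12
(j₁±m₁, j₂±m₂, J±M) = (1,5,4,2,4,6)
P² = 230400/7
sum k=0..1:
  [0] +1/2880 = 1/2880
  [1] −1/288 = -1/288
S = -1/320
C² = P²·S² = 9/28 ; C = -0.566947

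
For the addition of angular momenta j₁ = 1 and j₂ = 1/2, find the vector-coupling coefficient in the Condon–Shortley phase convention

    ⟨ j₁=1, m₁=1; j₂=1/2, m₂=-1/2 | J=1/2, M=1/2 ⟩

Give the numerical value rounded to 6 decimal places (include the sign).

j₁+j₂−J=1  J+j₁−j₂=1  J−j₁+j₂=0  j₁+j₂+J+1=3
(j₁±m₁, j₂±m₂, J±M) = (2,0,0,1,1,0)
P² = 2/3
sum k=0..0:
  [0] +1/1 = 1
S = 1
C² = P²·S² = 2/3 ; C = +0.816497

+√(2/3) ≈ +0.816497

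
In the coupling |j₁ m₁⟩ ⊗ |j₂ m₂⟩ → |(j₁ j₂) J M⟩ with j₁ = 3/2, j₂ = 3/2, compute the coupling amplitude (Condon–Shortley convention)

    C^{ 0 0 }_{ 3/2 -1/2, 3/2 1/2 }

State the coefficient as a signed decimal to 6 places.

triangle: 3!*0!*0!/4! = 6/24
(j±m)!: 1!*2!*2!*1!*0!*0! = 4
prefactor² = (2J+1)*Δ*N² = 1
  k=2: +1/(2!*1!*0!*0!*0!*0!) = 1/2
Σ = 1/2  ⇒  CG² = 1*1/2² = 1/4
CG = +√(1/4) = +0.500000

+0.500000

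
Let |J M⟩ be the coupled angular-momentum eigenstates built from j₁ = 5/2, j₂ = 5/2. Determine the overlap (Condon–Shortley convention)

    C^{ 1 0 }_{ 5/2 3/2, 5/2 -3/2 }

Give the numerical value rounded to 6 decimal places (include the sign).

j₁+j₂−J=4  J+j₁−j₂=1  J−j₁+j₂=1  j₁+j₂+J+1=7
(j₁±m₁, j₂±m₂, J±M) = (4,1,1,4,1,1)
P² = 288/35
sum k=0..1:
  [0] +1/24 = 1/24
  [1] −1/6 = -1/6
S = -1/8
C² = P²·S² = 9/70 ; C = -0.358569

-0.358569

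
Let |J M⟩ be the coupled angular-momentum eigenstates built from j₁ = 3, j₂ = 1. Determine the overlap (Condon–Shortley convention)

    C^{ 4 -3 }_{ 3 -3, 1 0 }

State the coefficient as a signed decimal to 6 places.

+√(1/4) = +0.500000

triangle: 0!*6!*2!/9! = 1440/362880
(j±m)!: 0!*6!*1!*1!*1!*7! = 3628800
prefactor² = (2J+1)*Δ*N² = 129600
  k=0: +1/(0!*0!*6!*1!*0!*1!) = 1/720
Σ = 1/720  ⇒  CG² = 129600*1/720² = 1/4
CG = +√(1/4) = +0.500000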